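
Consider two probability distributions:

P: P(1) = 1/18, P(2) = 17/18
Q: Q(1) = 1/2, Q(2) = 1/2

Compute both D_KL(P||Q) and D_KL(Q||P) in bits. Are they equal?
D_KL(P||Q) = 0.6905 bits, D_KL(Q||P) = 1.1262 bits. No, they are not equal.

D_KL(P||Q) = Σ P(x) log₂(P(x)/Q(x))

Computing term by term:
  P(1)·log₂(P(1)/Q(1)) = (1/18)·log₂((1/18)/(1/2)) = -0.17611
  P(2)·log₂(P(2)/Q(2)) = (17/18)·log₂((17/18)/(1/2)) = 0.86656

D_KL(P||Q) = -0.17611 + 0.86656 = 0.69045 ≈ 0.6905 bits

D_KL(Q||P) = Σ Q(x) log₂(Q(x)/P(x))

Computing term by term:
  Q(1)·log₂(Q(1)/P(1)) = (1/2)·log₂((1/2)/(1/18)) = 1.58496
  Q(2)·log₂(Q(2)/P(2)) = (1/2)·log₂((1/2)/(17/18)) = -0.45877

D_KL(Q||P) = 1.58496 - 0.45877 = 1.12619 ≈ 1.1262 bits

These are NOT equal (difference: 0.4357 bits). KL divergence is asymmetric: D_KL(P||Q) ≠ D_KL(Q||P) in general.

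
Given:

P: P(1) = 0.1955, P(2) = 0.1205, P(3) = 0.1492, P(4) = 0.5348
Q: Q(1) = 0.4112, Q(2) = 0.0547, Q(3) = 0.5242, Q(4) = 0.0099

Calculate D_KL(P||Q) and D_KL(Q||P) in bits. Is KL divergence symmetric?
D_KL(P||Q) = 2.7351 bits, D_KL(Q||P) = 1.2721 bits. No, KL divergence is not symmetric.

D_KL(P||Q) = Σ P(x) log₂(P(x)/Q(x))

Computing term by term:
  P(1)·log₂(P(1)/Q(1)) = 0.1955·log₂(0.1955/0.4112) = -0.20971
  P(2)·log₂(P(2)/Q(2)) = 0.1205·log₂(0.1205/0.0547) = 0.13730
  P(3)·log₂(P(3)/Q(3)) = 0.1492·log₂(0.1492/0.5242) = -0.27048
  P(4)·log₂(P(4)/Q(4)) = 0.5348·log₂(0.5348/0.0099) = 3.07800

D_KL(P||Q) = -0.20971 + 0.13730 - 0.27048 + 3.07800 = 2.73511 ≈ 2.7351 bits

D_KL(Q||P) = Σ Q(x) log₂(Q(x)/P(x))

Computing term by term:
  Q(1)·log₂(Q(1)/P(1)) = 0.4112·log₂(0.4112/0.1955) = 0.44108
  Q(2)·log₂(Q(2)/P(2)) = 0.0547·log₂(0.0547/0.1205) = -0.06233
  Q(3)·log₂(Q(3)/P(3)) = 0.5242·log₂(0.5242/0.1492) = 0.95031
  Q(4)·log₂(Q(4)/P(4)) = 0.0099·log₂(0.0099/0.5348) = -0.05698

D_KL(Q||P) = 0.44108 - 0.06233 + 0.95031 - 0.05698 = 1.27208 ≈ 1.2721 bits

These are NOT equal (difference: 1.4630 bits). KL divergence is asymmetric: D_KL(P||Q) ≠ D_KL(Q||P) in general.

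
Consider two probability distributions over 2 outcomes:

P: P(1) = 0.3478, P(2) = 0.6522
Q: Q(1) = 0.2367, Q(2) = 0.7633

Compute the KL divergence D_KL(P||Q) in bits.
0.0451 bits

D_KL(P||Q) = Σ P(x) log₂(P(x)/Q(x))

Computing term by term:
  P(1)·log₂(P(1)/Q(1)) = 0.3478·log₂(0.3478/0.2367) = 0.19310
  P(2)·log₂(P(2)/Q(2)) = 0.6522·log₂(0.6522/0.7633) = -0.14801

D_KL(P||Q) = 0.19310 - 0.14801 = 0.04509 ≈ 0.0451 bits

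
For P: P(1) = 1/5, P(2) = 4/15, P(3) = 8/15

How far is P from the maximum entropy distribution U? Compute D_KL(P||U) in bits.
0.1284 bits

U(i) = 1/3 for all i

D_KL(P||U) = Σ P(x) log₂(P(x) / (1/3))
           = Σ P(x) log₂(P(x)) + log₂(3)
           = log₂(3) - H(P)

H(P) = -Σ P(x) log₂(P(x)):
  -P(1)·log₂(P(1)) = -(1/5)·log₂(1/5) = 0.46439
  -P(2)·log₂(P(2)) = -(4/15)·log₂(4/15) = 0.50850
  -P(3)·log₂(P(3)) = -(8/15)·log₂(8/15) = 0.48367
H(P) = 0.46439 + 0.50850 + 0.48367 = 1.45656 bits

log₂(3) = 1.58496 bits

D_KL(P||U) = 1.58496 - 1.45656 = 0.12840 ≈ 0.1284 bits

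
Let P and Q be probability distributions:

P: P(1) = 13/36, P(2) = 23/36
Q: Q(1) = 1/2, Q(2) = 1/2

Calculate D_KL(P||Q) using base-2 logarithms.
0.0564 bits

D_KL(P||Q) = Σ P(x) log₂(P(x)/Q(x))

Computing term by term:
  P(1)·log₂(P(1)/Q(1)) = (13/36)·log₂((13/36)/(1/2)) = -0.16954
  P(2)·log₂(P(2)/Q(2)) = (23/36)·log₂((23/36)/(1/2)) = 0.22593

D_KL(P||Q) = -0.16954 + 0.22593 = 0.05639 ≈ 0.0564 bits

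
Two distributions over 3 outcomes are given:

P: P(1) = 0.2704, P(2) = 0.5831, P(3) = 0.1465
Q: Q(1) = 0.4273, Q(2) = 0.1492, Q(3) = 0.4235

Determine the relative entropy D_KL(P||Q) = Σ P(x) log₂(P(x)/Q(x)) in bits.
0.7438 bits

D_KL(P||Q) = Σ P(x) log₂(P(x)/Q(x))

Computing term by term:
  P(1)·log₂(P(1)/Q(1)) = 0.2704·log₂(0.2704/0.4273) = -0.17851
  P(2)·log₂(P(2)/Q(2)) = 0.5831·log₂(0.5831/0.1492) = 1.14666
  P(3)·log₂(P(3)/Q(3)) = 0.1465·log₂(0.1465/0.4235) = -0.22436

D_KL(P||Q) = -0.17851 + 1.14666 - 0.22436 = 0.74379 ≈ 0.7438 bits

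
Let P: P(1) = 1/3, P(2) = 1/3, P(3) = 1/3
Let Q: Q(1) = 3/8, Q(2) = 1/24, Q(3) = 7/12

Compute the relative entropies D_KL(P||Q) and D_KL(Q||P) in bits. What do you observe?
D_KL(P||Q) = 0.6742 bits, D_KL(Q||P) = 0.4097 bits. The two directions give different values (D_KL(P||Q) exceeds D_KL(Q||P) by 0.2645 bits): KL divergence is asymmetric.

D_KL(P||Q) = Σ P(x) log₂(P(x)/Q(x))

Computing term by term:
  P(1)·log₂(P(1)/Q(1)) = (1/3)·log₂((1/3)/(3/8)) = -0.05664
  P(2)·log₂(P(2)/Q(2)) = (1/3)·log₂((1/3)/(1/24)) = 1.00000
  P(3)·log₂(P(3)/Q(3)) = (1/3)·log₂((1/3)/(7/12)) = -0.26912

D_KL(P||Q) = -0.05664 + 1.00000 - 0.26912 = 0.67424 ≈ 0.6742 bits

D_KL(Q||P) = Σ Q(x) log₂(Q(x)/P(x))

Computing term by term:
  Q(1)·log₂(Q(1)/P(1)) = (3/8)·log₂((3/8)/(1/3)) = 0.06372
  Q(2)·log₂(Q(2)/P(2)) = (1/24)·log₂((1/24)/(1/3)) = -0.12500
  Q(3)·log₂(Q(3)/P(3)) = (7/12)·log₂((7/12)/(1/3)) = 0.47096

D_KL(Q||P) = 0.06372 - 0.12500 + 0.47096 = 0.40968 ≈ 0.4097 bits

These are NOT equal (difference: 0.2645 bits). KL divergence is asymmetric: D_KL(P||Q) ≠ D_KL(Q||P) in general.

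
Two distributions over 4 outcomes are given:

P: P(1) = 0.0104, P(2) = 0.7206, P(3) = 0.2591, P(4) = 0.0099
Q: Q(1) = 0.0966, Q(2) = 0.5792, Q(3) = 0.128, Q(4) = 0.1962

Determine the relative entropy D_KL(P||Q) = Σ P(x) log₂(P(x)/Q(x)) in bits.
0.4146 bits

D_KL(P||Q) = Σ P(x) log₂(P(x)/Q(x))

Computing term by term:
  P(1)·log₂(P(1)/Q(1)) = 0.0104·log₂(0.0104/0.0966) = -0.03344
  P(2)·log₂(P(2)/Q(2)) = 0.7206·log₂(0.7206/0.5792) = 0.22709
  P(3)·log₂(P(3)/Q(3)) = 0.2591·log₂(0.2591/0.128) = 0.26360
  P(4)·log₂(P(4)/Q(4)) = 0.0099·log₂(0.0099/0.1962) = -0.04266

D_KL(P||Q) = -0.03344 + 0.22709 + 0.26360 - 0.04266 = 0.41459 ≈ 0.4146 bits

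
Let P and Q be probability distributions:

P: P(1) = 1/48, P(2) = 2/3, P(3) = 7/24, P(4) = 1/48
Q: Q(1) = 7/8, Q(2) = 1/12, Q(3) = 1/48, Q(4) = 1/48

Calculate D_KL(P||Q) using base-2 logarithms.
2.9981 bits

D_KL(P||Q) = Σ P(x) log₂(P(x)/Q(x))

Computing term by term:
  P(1)·log₂(P(1)/Q(1)) = (1/48)·log₂((1/48)/(7/8)) = -0.11234
  P(2)·log₂(P(2)/Q(2)) = (2/3)·log₂((2/3)/(1/12)) = 2.00000
  P(3)·log₂(P(3)/Q(3)) = (7/24)·log₂((7/24)/(1/48)) = 1.11048
  P(4)·log₂(P(4)/Q(4)) = (1/48)·log₂((1/48)/(1/48)) = 0.00000

D_KL(P||Q) = -0.11234 + 2.00000 + 1.11048 + 0.00000 = 2.99814 ≈ 2.9981 bits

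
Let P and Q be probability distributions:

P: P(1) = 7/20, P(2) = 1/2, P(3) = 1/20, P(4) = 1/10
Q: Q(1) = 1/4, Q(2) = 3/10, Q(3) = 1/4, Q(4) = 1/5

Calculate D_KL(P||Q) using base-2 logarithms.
0.3223 bits

D_KL(P||Q) = Σ P(x) log₂(P(x)/Q(x))

Computing term by term:
  P(1)·log₂(P(1)/Q(1)) = (7/20)·log₂((7/20)/(1/4)) = 0.16990
  P(2)·log₂(P(2)/Q(2)) = (1/2)·log₂((1/2)/(3/10)) = 0.36848
  P(3)·log₂(P(3)/Q(3)) = (1/20)·log₂((1/20)/(1/4)) = -0.11610
  P(4)·log₂(P(4)/Q(4)) = (1/10)·log₂((1/10)/(1/5)) = -0.10000

D_KL(P||Q) = 0.16990 + 0.36848 - 0.11610 - 0.10000 = 0.32228 ≈ 0.3223 bits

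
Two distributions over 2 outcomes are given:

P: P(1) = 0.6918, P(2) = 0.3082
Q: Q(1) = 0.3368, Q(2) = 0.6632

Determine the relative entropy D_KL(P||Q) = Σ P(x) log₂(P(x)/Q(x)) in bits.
0.3777 bits

D_KL(P||Q) = Σ P(x) log₂(P(x)/Q(x))

Computing term by term:
  P(1)·log₂(P(1)/Q(1)) = 0.6918·log₂(0.6918/0.3368) = 0.71841
  P(2)·log₂(P(2)/Q(2)) = 0.3082·log₂(0.3082/0.6632) = -0.34074

D_KL(P||Q) = 0.71841 - 0.34074 = 0.37767 ≈ 0.3777 bits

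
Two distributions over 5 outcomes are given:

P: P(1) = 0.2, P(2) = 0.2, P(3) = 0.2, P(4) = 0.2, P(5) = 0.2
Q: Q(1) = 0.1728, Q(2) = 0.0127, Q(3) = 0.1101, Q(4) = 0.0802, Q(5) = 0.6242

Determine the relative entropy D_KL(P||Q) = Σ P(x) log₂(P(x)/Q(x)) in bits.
0.9451 bits

D_KL(P||Q) = Σ P(x) log₂(P(x)/Q(x))

Computing term by term:
  P(1)·log₂(P(1)/Q(1)) = 0.2·log₂(0.2/0.1728) = 0.04218
  P(2)·log₂(P(2)/Q(2)) = 0.2·log₂(0.2/0.0127) = 0.79542
  P(3)·log₂(P(3)/Q(3)) = 0.2·log₂(0.2/0.1101) = 0.17224
  P(4)·log₂(P(4)/Q(4)) = 0.2·log₂(0.2/0.0802) = 0.26367
  P(5)·log₂(P(5)/Q(5)) = 0.2·log₂(0.2/0.6242) = -0.32840

D_KL(P||Q) = 0.04218 + 0.79542 + 0.17224 + 0.26367 - 0.32840 = 0.94511 ≈ 0.9451 bits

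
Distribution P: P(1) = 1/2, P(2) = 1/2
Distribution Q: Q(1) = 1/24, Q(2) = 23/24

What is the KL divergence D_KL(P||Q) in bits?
1.3232 bits

D_KL(P||Q) = Σ P(x) log₂(P(x)/Q(x))

Computing term by term:
  P(1)·log₂(P(1)/Q(1)) = (1/2)·log₂((1/2)/(1/24)) = 1.79248
  P(2)·log₂(P(2)/Q(2)) = (1/2)·log₂((1/2)/(23/24)) = -0.46930

D_KL(P||Q) = 1.79248 - 0.46930 = 1.32318 ≈ 1.3232 bits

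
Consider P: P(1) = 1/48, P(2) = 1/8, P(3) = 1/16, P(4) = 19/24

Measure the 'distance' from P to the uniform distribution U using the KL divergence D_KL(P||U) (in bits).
0.9918 bits

U(i) = 1/4 for all i

D_KL(P||U) = Σ P(x) log₂(P(x) / (1/4))
           = Σ P(x) log₂(P(x)) + log₂(4)
           = log₂(4) - H(P)

H(P) = -Σ P(x) log₂(P(x)):
  -P(1)·log₂(P(1)) = -(1/48)·log₂(1/48) = 0.11635
  -P(2)·log₂(P(2)) = -(1/8)·log₂(1/8) = 0.37500
  -P(3)·log₂(P(3)) = -(1/16)·log₂(1/16) = 0.25000
  -P(4)·log₂(P(4)) = -(19/24)·log₂(19/24) = 0.26682
H(P) = 0.11635 + 0.37500 + 0.25000 + 0.26682 = 1.00817 bits

log₂(4) = 2.00000 bits

D_KL(P||U) = 2.00000 - 1.00817 = 0.99183 ≈ 0.9918 bits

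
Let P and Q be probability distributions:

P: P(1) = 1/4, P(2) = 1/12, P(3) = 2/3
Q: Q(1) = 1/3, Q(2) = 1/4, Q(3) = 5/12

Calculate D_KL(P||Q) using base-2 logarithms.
0.2162 bits

D_KL(P||Q) = Σ P(x) log₂(P(x)/Q(x))

Computing term by term:
  P(1)·log₂(P(1)/Q(1)) = (1/4)·log₂((1/4)/(1/3)) = -0.10376
  P(2)·log₂(P(2)/Q(2)) = (1/12)·log₂((1/12)/(1/4)) = -0.13208
  P(3)·log₂(P(3)/Q(3)) = (2/3)·log₂((2/3)/(5/12)) = 0.45205

D_KL(P||Q) = -0.10376 - 0.13208 + 0.45205 = 0.21621 ≈ 0.2162 bits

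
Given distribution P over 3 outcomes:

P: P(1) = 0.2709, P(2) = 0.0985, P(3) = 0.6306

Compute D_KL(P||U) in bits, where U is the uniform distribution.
0.3257 bits

U(i) = 1/3 for all i

D_KL(P||U) = Σ P(x) log₂(P(x) / (1/3))
           = Σ P(x) log₂(P(x)) + log₂(3)
           = log₂(3) - H(P)

H(P) = -Σ P(x) log₂(P(x)):
  -P(1)·log₂(P(1)) = -(0.2709)·log₂(0.2709) = 0.51042
  -P(2)·log₂(P(2)) = -(0.0985)·log₂(0.0985) = 0.32936
  -P(3)·log₂(P(3)) = -(0.6306)·log₂(0.6306) = 0.41948
H(P) = 0.51042 + 0.32936 + 0.41948 = 1.25926 bits

log₂(3) = 1.58496 bits

D_KL(P||U) = 1.58496 - 1.25926 = 0.32570 ≈ 0.3257 bits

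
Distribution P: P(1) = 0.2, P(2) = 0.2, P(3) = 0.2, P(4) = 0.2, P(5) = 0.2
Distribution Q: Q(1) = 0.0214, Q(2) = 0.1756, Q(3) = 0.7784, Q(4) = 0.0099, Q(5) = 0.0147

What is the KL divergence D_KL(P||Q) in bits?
1.9108 bits

D_KL(P||Q) = Σ P(x) log₂(P(x)/Q(x))

Computing term by term:
  P(1)·log₂(P(1)/Q(1)) = 0.2·log₂(0.2/0.0214) = 0.64486
  P(2)·log₂(P(2)/Q(2)) = 0.2·log₂(0.2/0.1756) = 0.03754
  P(3)·log₂(P(3)/Q(3)) = 0.2·log₂(0.2/0.7784) = -0.39210
  P(4)·log₂(P(4)/Q(4)) = 0.2·log₂(0.2/0.0099) = 0.86729
  P(5)·log₂(P(5)/Q(5)) = 0.2·log₂(0.2/0.0147) = 0.75322

D_KL(P||Q) = 0.64486 + 0.03754 - 0.39210 + 0.86729 + 0.75322 = 1.91081 ≈ 1.9108 bits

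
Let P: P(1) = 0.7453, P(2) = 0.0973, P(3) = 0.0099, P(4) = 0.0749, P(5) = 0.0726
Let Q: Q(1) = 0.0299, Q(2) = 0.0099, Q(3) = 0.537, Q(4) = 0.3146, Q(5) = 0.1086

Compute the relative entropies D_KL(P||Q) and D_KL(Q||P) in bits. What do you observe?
D_KL(P||Q) = 3.5244 bits, D_KL(Q||P) = 3.6369 bits. The two directions give different values (D_KL(Q||P) exceeds D_KL(P||Q) by 0.1125 bits): KL divergence is asymmetric.

D_KL(P||Q) = Σ P(x) log₂(P(x)/Q(x))

Computing term by term:
  P(1)·log₂(P(1)/Q(1)) = 0.7453·log₂(0.7453/0.0299) = 3.45790
  P(2)·log₂(P(2)/Q(2)) = 0.0973·log₂(0.0973/0.0099) = 0.32079
  P(3)·log₂(P(3)/Q(3)) = 0.0099·log₂(0.0099/0.537) = -0.05704
  P(4)·log₂(P(4)/Q(4)) = 0.0749·log₂(0.0749/0.3146) = -0.15508
  P(5)·log₂(P(5)/Q(5)) = 0.0726·log₂(0.0726/0.1086) = -0.04218

D_KL(P||Q) = 3.45790 + 0.32079 - 0.05704 - 0.15508 - 0.04218 = 3.52439 ≈ 3.5244 bits

D_KL(Q||P) = Σ Q(x) log₂(Q(x)/P(x))

Computing term by term:
  Q(1)·log₂(Q(1)/P(1)) = 0.0299·log₂(0.0299/0.7453) = -0.13872
  Q(2)·log₂(Q(2)/P(2)) = 0.0099·log₂(0.0099/0.0973) = -0.03264
  Q(3)·log₂(Q(3)/P(3)) = 0.537·log₂(0.537/0.0099) = 3.09384
  Q(4)·log₂(Q(4)/P(4)) = 0.3146·log₂(0.3146/0.0749) = 0.65137
  Q(5)·log₂(Q(5)/P(5)) = 0.1086·log₂(0.1086/0.0726) = 0.06309

D_KL(Q||P) = -0.13872 - 0.03264 + 3.09384 + 0.65137 + 0.06309 = 3.63694 ≈ 3.6369 bits

These are NOT equal (difference: 0.1125 bits). KL divergence is asymmetric: D_KL(P||Q) ≠ D_KL(Q||P) in general.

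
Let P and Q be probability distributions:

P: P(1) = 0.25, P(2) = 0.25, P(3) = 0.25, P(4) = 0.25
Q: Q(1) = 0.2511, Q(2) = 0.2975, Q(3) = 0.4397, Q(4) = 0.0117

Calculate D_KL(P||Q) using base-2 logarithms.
0.8364 bits

D_KL(P||Q) = Σ P(x) log₂(P(x)/Q(x))

Computing term by term:
  P(1)·log₂(P(1)/Q(1)) = 0.25·log₂(0.25/0.2511) = -0.00158
  P(2)·log₂(P(2)/Q(2)) = 0.25·log₂(0.25/0.2975) = -0.06274
  P(3)·log₂(P(3)/Q(3)) = 0.25·log₂(0.25/0.4397) = -0.20365
  P(4)·log₂(P(4)/Q(4)) = 0.25·log₂(0.25/0.0117) = 1.10434

D_KL(P||Q) = -0.00158 - 0.06274 - 0.20365 + 1.10434 = 0.83637 ≈ 0.8364 bits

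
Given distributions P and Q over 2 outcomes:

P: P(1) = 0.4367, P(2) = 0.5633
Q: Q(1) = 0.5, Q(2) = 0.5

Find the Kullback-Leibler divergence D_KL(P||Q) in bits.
0.0116 bits

D_KL(P||Q) = Σ P(x) log₂(P(x)/Q(x))

Computing term by term:
  P(1)·log₂(P(1)/Q(1)) = 0.4367·log₂(0.4367/0.5) = -0.08528
  P(2)·log₂(P(2)/Q(2)) = 0.5633·log₂(0.5633/0.5) = 0.09687

D_KL(P||Q) = -0.08528 + 0.09687 = 0.01159 ≈ 0.0116 bits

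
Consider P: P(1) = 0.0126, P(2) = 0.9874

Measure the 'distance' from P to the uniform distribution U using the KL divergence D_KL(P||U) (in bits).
0.9024 bits

U(i) = 1/2 for all i

D_KL(P||U) = Σ P(x) log₂(P(x) / (1/2))
           = Σ P(x) log₂(P(x)) + log₂(2)
           = log₂(2) - H(P)

H(P) = -Σ P(x) log₂(P(x)):
  -P(1)·log₂(P(1)) = -(0.0126)·log₂(0.0126) = 0.07951
  -P(2)·log₂(P(2)) = -(0.9874)·log₂(0.9874) = 0.01806
H(P) = 0.07951 + 0.01806 = 0.09757 bits

log₂(2) = 1.00000 bits

D_KL(P||U) = 1.00000 - 0.09757 = 0.90243 ≈ 0.9024 bits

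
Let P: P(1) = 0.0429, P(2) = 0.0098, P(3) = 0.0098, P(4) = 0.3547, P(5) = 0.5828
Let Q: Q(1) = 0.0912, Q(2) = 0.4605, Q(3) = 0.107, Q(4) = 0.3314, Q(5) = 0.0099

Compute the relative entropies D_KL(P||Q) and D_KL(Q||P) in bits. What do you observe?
D_KL(P||Q) = 3.3264 bits, D_KL(Q||P) = 2.9353 bits. The two directions give different values (D_KL(P||Q) exceeds D_KL(Q||P) by 0.3911 bits): KL divergence is asymmetric.

D_KL(P||Q) = Σ P(x) log₂(P(x)/Q(x))

Computing term by term:
  P(1)·log₂(P(1)/Q(1)) = 0.0429·log₂(0.0429/0.0912) = -0.04668
  P(2)·log₂(P(2)/Q(2)) = 0.0098·log₂(0.0098/0.4605) = -0.05443
  P(3)·log₂(P(3)/Q(3)) = 0.0098·log₂(0.0098/0.107) = -0.03380
  P(4)·log₂(P(4)/Q(4)) = 0.3547·log₂(0.3547/0.3314) = 0.03477
  P(5)·log₂(P(5)/Q(5)) = 0.5828·log₂(0.5828/0.0099) = 3.42653

D_KL(P||Q) = -0.04668 - 0.05443 - 0.03380 + 0.03477 + 3.42653 = 3.32639 ≈ 3.3264 bits

D_KL(Q||P) = Σ Q(x) log₂(Q(x)/P(x))

Computing term by term:
  Q(1)·log₂(Q(1)/P(1)) = 0.0912·log₂(0.0912/0.0429) = 0.09923
  Q(2)·log₂(Q(2)/P(2)) = 0.4605·log₂(0.4605/0.0098) = 2.55774
  Q(3)·log₂(Q(3)/P(3)) = 0.107·log₂(0.107/0.0098) = 0.36901
  Q(4)·log₂(Q(4)/P(4)) = 0.3314·log₂(0.3314/0.3547) = -0.03249
  Q(5)·log₂(Q(5)/P(5)) = 0.0099·log₂(0.0099/0.5828) = -0.05821

D_KL(Q||P) = 0.09923 + 2.55774 + 0.36901 - 0.03249 - 0.05821 = 2.93528 ≈ 2.9353 bits

These are NOT equal (difference: 0.3911 bits). KL divergence is asymmetric: D_KL(P||Q) ≠ D_KL(Q||P) in general.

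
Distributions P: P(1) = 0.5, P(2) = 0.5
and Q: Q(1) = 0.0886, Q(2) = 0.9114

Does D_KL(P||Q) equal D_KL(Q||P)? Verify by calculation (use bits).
D_KL(P||Q) = 0.8152 bits, D_KL(Q||P) = 0.5682 bits. No — D_KL(P||Q) ≠ D_KL(Q||P) for this pair.

D_KL(P||Q) = Σ P(x) log₂(P(x)/Q(x))

Computing term by term:
  P(1)·log₂(P(1)/Q(1)) = 0.5·log₂(0.5/0.0886) = 1.24827
  P(2)·log₂(P(2)/Q(2)) = 0.5·log₂(0.5/0.9114) = -0.43308

D_KL(P||Q) = 1.24827 - 0.43308 = 0.81519 ≈ 0.8152 bits

D_KL(Q||P) = Σ Q(x) log₂(Q(x)/P(x))

Computing term by term:
  Q(1)·log₂(Q(1)/P(1)) = 0.0886·log₂(0.0886/0.5) = -0.22119
  Q(2)·log₂(Q(2)/P(2)) = 0.9114·log₂(0.9114/0.5) = 0.78941

D_KL(Q||P) = -0.22119 + 0.78941 = 0.56822 ≈ 0.5682 bits

These are NOT equal (difference: 0.2470 bits). KL divergence is asymmetric: D_KL(P||Q) ≠ D_KL(Q||P) in general.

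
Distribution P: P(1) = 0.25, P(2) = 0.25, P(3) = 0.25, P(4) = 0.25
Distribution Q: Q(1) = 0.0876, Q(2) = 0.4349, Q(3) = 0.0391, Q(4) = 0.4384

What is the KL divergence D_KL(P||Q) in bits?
0.6451 bits

D_KL(P||Q) = Σ P(x) log₂(P(x)/Q(x))

Computing term by term:
  P(1)·log₂(P(1)/Q(1)) = 0.25·log₂(0.25/0.0876) = 0.37823
  P(2)·log₂(P(2)/Q(2)) = 0.25·log₂(0.25/0.4349) = -0.19969
  P(3)·log₂(P(3)/Q(3)) = 0.25·log₂(0.25/0.0391) = 0.66917
  P(4)·log₂(P(4)/Q(4)) = 0.25·log₂(0.25/0.4384) = -0.20258

D_KL(P||Q) = 0.37823 - 0.19969 + 0.66917 - 0.20258 = 0.64513 ≈ 0.6451 bits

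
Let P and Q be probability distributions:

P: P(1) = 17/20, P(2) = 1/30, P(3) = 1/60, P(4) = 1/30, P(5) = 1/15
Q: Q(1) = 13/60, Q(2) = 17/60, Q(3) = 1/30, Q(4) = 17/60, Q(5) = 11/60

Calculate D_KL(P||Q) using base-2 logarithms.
1.3564 bits

D_KL(P||Q) = Σ P(x) log₂(P(x)/Q(x))

Computing term by term:
  P(1)·log₂(P(1)/Q(1)) = (17/20)·log₂((17/20)/(13/60)) = 1.67619
  P(2)·log₂(P(2)/Q(2)) = (1/30)·log₂((1/30)/(17/60)) = -0.10292
  P(3)·log₂(P(3)/Q(3)) = (1/60)·log₂((1/60)/(1/30)) = -0.01667
  P(4)·log₂(P(4)/Q(4)) = (1/30)·log₂((1/30)/(17/60)) = -0.10292
  P(5)·log₂(P(5)/Q(5)) = (1/15)·log₂((1/15)/(11/60)) = -0.09730

D_KL(P||Q) = 1.67619 - 0.10292 - 0.01667 - 0.10292 - 0.09730 = 1.35638 ≈ 1.3564 bits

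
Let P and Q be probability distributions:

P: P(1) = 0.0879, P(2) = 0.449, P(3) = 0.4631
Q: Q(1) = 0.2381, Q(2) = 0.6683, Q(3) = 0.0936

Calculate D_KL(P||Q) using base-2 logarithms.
0.6843 bits

D_KL(P||Q) = Σ P(x) log₂(P(x)/Q(x))

Computing term by term:
  P(1)·log₂(P(1)/Q(1)) = 0.0879·log₂(0.0879/0.2381) = -0.12637
  P(2)·log₂(P(2)/Q(2)) = 0.449·log₂(0.449/0.6683) = -0.25763
  P(3)·log₂(P(3)/Q(3)) = 0.4631·log₂(0.4631/0.0936) = 1.06825

D_KL(P||Q) = -0.12637 - 0.25763 + 1.06825 = 0.68425 ≈ 0.6843 bits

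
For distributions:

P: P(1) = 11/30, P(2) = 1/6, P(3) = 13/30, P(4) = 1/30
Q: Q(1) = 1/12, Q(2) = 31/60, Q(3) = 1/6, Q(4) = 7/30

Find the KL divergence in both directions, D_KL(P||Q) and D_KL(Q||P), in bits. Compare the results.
D_KL(P||Q) = 1.0155 bits, D_KL(Q||P) = 1.0905 bits. D_KL(Q||P) is larger than D_KL(P||Q) by 0.0750 bits; the two directions differ.

D_KL(P||Q) = Σ P(x) log₂(P(x)/Q(x))

Computing term by term:
  P(1)·log₂(P(1)/Q(1)) = (11/30)·log₂((11/30)/(1/12)) = 0.78375
  P(2)·log₂(P(2)/Q(2)) = (1/6)·log₂((1/6)/(31/60)) = -0.27204
  P(3)·log₂(P(3)/Q(3)) = (13/30)·log₂((13/30)/(1/6)) = 0.59736
  P(4)·log₂(P(4)/Q(4)) = (1/30)·log₂((1/30)/(7/30)) = -0.09358

D_KL(P||Q) = 0.78375 - 0.27204 + 0.59736 - 0.09358 = 1.01549 ≈ 1.0155 bits

D_KL(Q||P) = Σ Q(x) log₂(Q(x)/P(x))

Computing term by term:
  Q(1)·log₂(Q(1)/P(1)) = (1/12)·log₂((1/12)/(11/30)) = -0.17813
  Q(2)·log₂(Q(2)/P(2)) = (31/60)·log₂((31/60)/(1/6)) = 0.84334
  Q(3)·log₂(Q(3)/P(3)) = (1/6)·log₂((1/6)/(13/30)) = -0.22975
  Q(4)·log₂(Q(4)/P(4)) = (7/30)·log₂((7/30)/(1/30)) = 0.65505

D_KL(Q||P) = -0.17813 + 0.84334 - 0.22975 + 0.65505 = 1.09051 ≈ 1.0905 bits

These are NOT equal (difference: 0.0750 bits). KL divergence is asymmetric: D_KL(P||Q) ≠ D_KL(Q||P) in general.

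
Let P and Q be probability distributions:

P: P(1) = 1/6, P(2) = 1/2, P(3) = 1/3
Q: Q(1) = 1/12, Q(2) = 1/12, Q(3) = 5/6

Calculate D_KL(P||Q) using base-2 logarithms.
1.0185 bits

D_KL(P||Q) = Σ P(x) log₂(P(x)/Q(x))

Computing term by term:
  P(1)·log₂(P(1)/Q(1)) = (1/6)·log₂((1/6)/(1/12)) = 0.16667
  P(2)·log₂(P(2)/Q(2)) = (1/2)·log₂((1/2)/(1/12)) = 1.29248
  P(3)·log₂(P(3)/Q(3)) = (1/3)·log₂((1/3)/(5/6)) = -0.44064

D_KL(P||Q) = 0.16667 + 1.29248 - 0.44064 = 1.01851 ≈ 1.0185 bits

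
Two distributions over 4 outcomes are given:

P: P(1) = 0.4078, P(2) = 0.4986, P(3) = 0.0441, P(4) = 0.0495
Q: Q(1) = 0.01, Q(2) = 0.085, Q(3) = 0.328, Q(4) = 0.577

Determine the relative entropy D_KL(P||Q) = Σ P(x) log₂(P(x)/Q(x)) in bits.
3.1512 bits

D_KL(P||Q) = Σ P(x) log₂(P(x)/Q(x))

Computing term by term:
  P(1)·log₂(P(1)/Q(1)) = 0.4078·log₂(0.4078/0.01) = 2.18164
  P(2)·log₂(P(2)/Q(2)) = 0.4986·log₂(0.4986/0.085) = 1.27260
  P(3)·log₂(P(3)/Q(3)) = 0.0441·log₂(0.0441/0.328) = -0.12766
  P(4)·log₂(P(4)/Q(4)) = 0.0495·log₂(0.0495/0.577) = -0.17538

D_KL(P||Q) = 2.18164 + 1.27260 - 0.12766 - 0.17538 = 3.15120 ≈ 3.1512 bits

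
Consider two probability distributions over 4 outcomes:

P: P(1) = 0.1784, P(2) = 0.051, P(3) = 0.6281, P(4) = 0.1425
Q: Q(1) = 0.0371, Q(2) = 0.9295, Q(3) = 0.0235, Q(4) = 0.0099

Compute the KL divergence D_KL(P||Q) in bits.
3.7162 bits

D_KL(P||Q) = Σ P(x) log₂(P(x)/Q(x))

Computing term by term:
  P(1)·log₂(P(1)/Q(1)) = 0.1784·log₂(0.1784/0.0371) = 0.40419
  P(2)·log₂(P(2)/Q(2)) = 0.051·log₂(0.051/0.9295) = -0.21358
  P(3)·log₂(P(3)/Q(3)) = 0.6281·log₂(0.6281/0.0235) = 2.97736
  P(4)·log₂(P(4)/Q(4)) = 0.1425·log₂(0.1425/0.0099) = 0.54825

D_KL(P||Q) = 0.40419 - 0.21358 + 2.97736 + 0.54825 = 3.71622 ≈ 3.7162 bits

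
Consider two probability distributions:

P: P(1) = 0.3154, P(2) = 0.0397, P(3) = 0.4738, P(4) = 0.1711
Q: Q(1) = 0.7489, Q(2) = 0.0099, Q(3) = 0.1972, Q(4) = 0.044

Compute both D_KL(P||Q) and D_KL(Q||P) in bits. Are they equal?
D_KL(P||Q) = 0.6205 bits, D_KL(Q||P) = 0.5789 bits. No, they are not equal.

D_KL(P||Q) = Σ P(x) log₂(P(x)/Q(x))

Computing term by term:
  P(1)·log₂(P(1)/Q(1)) = 0.3154·log₂(0.3154/0.7489) = -0.39349
  P(2)·log₂(P(2)/Q(2)) = 0.0397·log₂(0.0397/0.0099) = 0.07954
  P(3)·log₂(P(3)/Q(3)) = 0.4738·log₂(0.4738/0.1972) = 0.59918
  P(4)·log₂(P(4)/Q(4)) = 0.1711·log₂(0.1711/0.044) = 0.33523

D_KL(P||Q) = -0.39349 + 0.07954 + 0.59918 + 0.33523 = 0.62046 ≈ 0.6205 bits

D_KL(Q||P) = Σ Q(x) log₂(Q(x)/P(x))

Computing term by term:
  Q(1)·log₂(Q(1)/P(1)) = 0.7489·log₂(0.7489/0.3154) = 0.93432
  Q(2)·log₂(Q(2)/P(2)) = 0.0099·log₂(0.0099/0.0397) = -0.01984
  Q(3)·log₂(Q(3)/P(3)) = 0.1972·log₂(0.1972/0.4738) = -0.24938
  Q(4)·log₂(Q(4)/P(4)) = 0.044·log₂(0.044/0.1711) = -0.08621

D_KL(Q||P) = 0.93432 - 0.01984 - 0.24938 - 0.08621 = 0.57889 ≈ 0.5789 bits

These are NOT equal (difference: 0.0416 bits). KL divergence is asymmetric: D_KL(P||Q) ≠ D_KL(Q||P) in general.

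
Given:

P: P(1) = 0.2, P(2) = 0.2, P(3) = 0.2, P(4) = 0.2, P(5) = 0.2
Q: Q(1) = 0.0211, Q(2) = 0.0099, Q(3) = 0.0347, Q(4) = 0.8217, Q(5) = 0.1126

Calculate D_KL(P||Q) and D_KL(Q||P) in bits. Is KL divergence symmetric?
D_KL(P||Q) = 1.7797 bits, D_KL(Q||P) = 1.3827 bits. No, KL divergence is not symmetric.

D_KL(P||Q) = Σ P(x) log₂(P(x)/Q(x))

Computing term by term:
  P(1)·log₂(P(1)/Q(1)) = 0.2·log₂(0.2/0.0211) = 0.64894
  P(2)·log₂(P(2)/Q(2)) = 0.2·log₂(0.2/0.0099) = 0.86729
  P(3)·log₂(P(3)/Q(3)) = 0.2·log₂(0.2/0.0347) = 0.50540
  P(4)·log₂(P(4)/Q(4)) = 0.2·log₂(0.2/0.8217) = -0.40772
  P(5)·log₂(P(5)/Q(5)) = 0.2·log₂(0.2/0.1126) = 0.16576

D_KL(P||Q) = 0.64894 + 0.86729 + 0.50540 - 0.40772 + 0.16576 = 1.77967 ≈ 1.7797 bits

D_KL(Q||P) = Σ Q(x) log₂(Q(x)/P(x))

Computing term by term:
  Q(1)·log₂(Q(1)/P(1)) = 0.0211·log₂(0.0211/0.2) = -0.06846
  Q(2)·log₂(Q(2)/P(2)) = 0.0099·log₂(0.0099/0.2) = -0.04293
  Q(3)·log₂(Q(3)/P(3)) = 0.0347·log₂(0.0347/0.2) = -0.08769
  Q(4)·log₂(Q(4)/P(4)) = 0.8217·log₂(0.8217/0.2) = 1.67513
  Q(5)·log₂(Q(5)/P(5)) = 0.1126·log₂(0.1126/0.2) = -0.09332

D_KL(Q||P) = -0.06846 - 0.04293 - 0.08769 + 1.67513 - 0.09332 = 1.38273 ≈ 1.3827 bits

These are NOT equal (difference: 0.3970 bits). KL divergence is asymmetric: D_KL(P||Q) ≠ D_KL(Q||P) in general.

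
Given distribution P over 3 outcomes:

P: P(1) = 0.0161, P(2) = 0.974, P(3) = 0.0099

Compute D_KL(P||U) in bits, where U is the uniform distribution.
1.3861 bits

U(i) = 1/3 for all i

D_KL(P||U) = Σ P(x) log₂(P(x) / (1/3))
           = Σ P(x) log₂(P(x)) + log₂(3)
           = log₂(3) - H(P)

H(P) = -Σ P(x) log₂(P(x)):
  -P(1)·log₂(P(1)) = -(0.0161)·log₂(0.0161) = 0.09590
  -P(2)·log₂(P(2)) = -(0.974)·log₂(0.974) = 0.03702
  -P(3)·log₂(P(3)) = -(0.0099)·log₂(0.0099) = 0.06592
H(P) = 0.09590 + 0.03702 + 0.06592 = 0.19884 bits

log₂(3) = 1.58496 bits

D_KL(P||U) = 1.58496 - 0.19884 = 1.38612 ≈ 1.3861 bits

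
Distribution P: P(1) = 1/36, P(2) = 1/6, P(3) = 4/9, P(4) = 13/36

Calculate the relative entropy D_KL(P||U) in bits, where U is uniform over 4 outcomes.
0.3749 bits

U(i) = 1/4 for all i

D_KL(P||U) = Σ P(x) log₂(P(x) / (1/4))
           = Σ P(x) log₂(P(x)) + log₂(4)
           = log₂(4) - H(P)

H(P) = -Σ P(x) log₂(P(x)):
  -P(1)·log₂(P(1)) = -(1/36)·log₂(1/36) = 0.14361
  -P(2)·log₂(P(2)) = -(1/6)·log₂(1/6) = 0.43083
  -P(3)·log₂(P(3)) = -(4/9)·log₂(4/9) = 0.51997
  -P(4)·log₂(P(4)) = -(13/36)·log₂(13/36) = 0.53065
H(P) = 0.14361 + 0.43083 + 0.51997 + 0.53065 = 1.62506 bits

log₂(4) = 2.00000 bits

D_KL(P||U) = 2.00000 - 1.62506 = 0.37494 ≈ 0.3749 bits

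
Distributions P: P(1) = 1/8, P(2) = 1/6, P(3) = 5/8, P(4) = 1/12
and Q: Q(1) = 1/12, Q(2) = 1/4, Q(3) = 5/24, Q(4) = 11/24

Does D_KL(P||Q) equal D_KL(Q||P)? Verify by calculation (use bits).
D_KL(P||Q) = 0.7613 bits, D_KL(Q||P) = 0.8945 bits. No — D_KL(P||Q) ≠ D_KL(Q||P) for this pair.

D_KL(P||Q) = Σ P(x) log₂(P(x)/Q(x))

Computing term by term:
  P(1)·log₂(P(1)/Q(1)) = (1/8)·log₂((1/8)/(1/12)) = 0.07312
  P(2)·log₂(P(2)/Q(2)) = (1/6)·log₂((1/6)/(1/4)) = -0.09749
  P(3)·log₂(P(3)/Q(3)) = (5/8)·log₂((5/8)/(5/24)) = 0.99060
  P(4)·log₂(P(4)/Q(4)) = (1/12)·log₂((1/12)/(11/24)) = -0.20495

D_KL(P||Q) = 0.07312 - 0.09749 + 0.99060 - 0.20495 = 0.76128 ≈ 0.7613 bits

D_KL(Q||P) = Σ Q(x) log₂(Q(x)/P(x))

Computing term by term:
  Q(1)·log₂(Q(1)/P(1)) = (1/12)·log₂((1/12)/(1/8)) = -0.04875
  Q(2)·log₂(Q(2)/P(2)) = (1/4)·log₂((1/4)/(1/6)) = 0.14624
  Q(3)·log₂(Q(3)/P(3)) = (5/24)·log₂((5/24)/(5/8)) = -0.33020
  Q(4)·log₂(Q(4)/P(4)) = (11/24)·log₂((11/24)/(1/12)) = 1.12724

D_KL(Q||P) = -0.04875 + 0.14624 - 0.33020 + 1.12724 = 0.89453 ≈ 0.8945 bits

These are NOT equal (difference: 0.1332 bits). KL divergence is asymmetric: D_KL(P||Q) ≠ D_KL(Q||P) in general.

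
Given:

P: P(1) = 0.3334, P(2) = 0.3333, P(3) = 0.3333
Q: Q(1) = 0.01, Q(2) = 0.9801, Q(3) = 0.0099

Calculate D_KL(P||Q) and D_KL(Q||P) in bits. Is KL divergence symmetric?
D_KL(P||Q) = 2.8590 bits, D_KL(Q||P) = 1.4243 bits. No, KL divergence is not symmetric.

D_KL(P||Q) = Σ P(x) log₂(P(x)/Q(x))

Computing term by term:
  P(1)·log₂(P(1)/Q(1)) = 0.3334·log₂(0.3334/0.01) = 1.68673
  P(2)·log₂(P(2)/Q(2)) = 0.3333·log₂(0.3333/0.9801) = -0.51865
  P(3)·log₂(P(3)/Q(3)) = 0.3333·log₂(0.3333/0.0099) = 1.69091

D_KL(P||Q) = 1.68673 - 0.51865 + 1.69091 = 2.85899 ≈ 2.8590 bits

D_KL(Q||P) = Σ Q(x) log₂(Q(x)/P(x))

Computing term by term:
  Q(1)·log₂(Q(1)/P(1)) = 0.01·log₂(0.01/0.3334) = -0.05059
  Q(2)·log₂(Q(2)/P(2)) = 0.9801·log₂(0.9801/0.3333) = 1.52514
  Q(3)·log₂(Q(3)/P(3)) = 0.0099·log₂(0.0099/0.3333) = -0.05023

D_KL(Q||P) = -0.05059 + 1.52514 - 0.05023 = 1.42432 ≈ 1.4243 bits

These are NOT equal (difference: 1.4347 bits). KL divergence is asymmetric: D_KL(P||Q) ≠ D_KL(Q||P) in general.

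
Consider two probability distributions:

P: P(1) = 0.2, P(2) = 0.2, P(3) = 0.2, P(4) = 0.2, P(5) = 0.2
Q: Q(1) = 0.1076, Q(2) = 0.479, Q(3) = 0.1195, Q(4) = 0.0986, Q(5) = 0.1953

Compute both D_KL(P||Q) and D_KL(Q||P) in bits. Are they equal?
D_KL(P||Q) = 0.2864 bits, D_KL(Q||P) = 0.3112 bits. No, they are not equal.

D_KL(P||Q) = Σ P(x) log₂(P(x)/Q(x))

Computing term by term:
  P(1)·log₂(P(1)/Q(1)) = 0.2·log₂(0.2/0.1076) = 0.17886
  P(2)·log₂(P(2)/Q(2)) = 0.2·log₂(0.2/0.479) = -0.25201
  P(3)·log₂(P(3)/Q(3)) = 0.2·log₂(0.2/0.1195) = 0.14860
  P(4)·log₂(P(4)/Q(4)) = 0.2·log₂(0.2/0.0986) = 0.20407
  P(5)·log₂(P(5)/Q(5)) = 0.2·log₂(0.2/0.1953) = 0.00686

D_KL(P||Q) = 0.17886 - 0.25201 + 0.14860 + 0.20407 + 0.00686 = 0.28638 ≈ 0.2864 bits

D_KL(Q||P) = Σ Q(x) log₂(Q(x)/P(x))

Computing term by term:
  Q(1)·log₂(Q(1)/P(1)) = 0.1076·log₂(0.1076/0.2) = -0.09623
  Q(2)·log₂(Q(2)/P(2)) = 0.479·log₂(0.479/0.2) = 0.60355
  Q(3)·log₂(Q(3)/P(3)) = 0.1195·log₂(0.1195/0.2) = -0.08879
  Q(4)·log₂(Q(4)/P(4)) = 0.0986·log₂(0.0986/0.2) = -0.10061
  Q(5)·log₂(Q(5)/P(5)) = 0.1953·log₂(0.1953/0.2) = -0.00670

D_KL(Q||P) = -0.09623 + 0.60355 - 0.08879 - 0.10061 - 0.00670 = 0.31122 ≈ 0.3112 bits

These are NOT equal (difference: 0.0248 bits). KL divergence is asymmetric: D_KL(P||Q) ≠ D_KL(Q||P) in general.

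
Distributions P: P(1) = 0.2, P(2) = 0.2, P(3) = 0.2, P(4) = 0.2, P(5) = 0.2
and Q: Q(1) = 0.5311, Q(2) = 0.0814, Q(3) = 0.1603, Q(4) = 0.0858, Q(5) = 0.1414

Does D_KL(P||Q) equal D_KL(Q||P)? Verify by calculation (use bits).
D_KL(P||Q) = 0.3857 bits, D_KL(Q||P) = 0.4161 bits. No — D_KL(P||Q) ≠ D_KL(Q||P) for this pair.

D_KL(P||Q) = Σ P(x) log₂(P(x)/Q(x))

Computing term by term:
  P(1)·log₂(P(1)/Q(1)) = 0.2·log₂(0.2/0.5311) = -0.28180
  P(2)·log₂(P(2)/Q(2)) = 0.2·log₂(0.2/0.0814) = 0.25938
  P(3)·log₂(P(3)/Q(3)) = 0.2·log₂(0.2/0.1603) = 0.06385
  P(4)·log₂(P(4)/Q(4)) = 0.2·log₂(0.2/0.0858) = 0.24419
  P(5)·log₂(P(5)/Q(5)) = 0.2·log₂(0.2/0.1414) = 0.10004

D_KL(P||Q) = -0.28180 + 0.25938 + 0.06385 + 0.24419 + 0.10004 = 0.38566 ≈ 0.3857 bits

D_KL(Q||P) = Σ Q(x) log₂(Q(x)/P(x))

Computing term by term:
  Q(1)·log₂(Q(1)/P(1)) = 0.5311·log₂(0.5311/0.2) = 0.74831
  Q(2)·log₂(Q(2)/P(2)) = 0.0814·log₂(0.0814/0.2) = -0.10557
  Q(3)·log₂(Q(3)/P(3)) = 0.1603·log₂(0.1603/0.2) = -0.05117
  Q(4)·log₂(Q(4)/P(4)) = 0.0858·log₂(0.0858/0.2) = -0.10476
  Q(5)·log₂(Q(5)/P(5)) = 0.1414·log₂(0.1414/0.2) = -0.07073

D_KL(Q||P) = 0.74831 - 0.10557 - 0.05117 - 0.10476 - 0.07073 = 0.41608 ≈ 0.4161 bits

These are NOT equal (difference: 0.0304 bits). KL divergence is asymmetric: D_KL(P||Q) ≠ D_KL(Q||P) in general.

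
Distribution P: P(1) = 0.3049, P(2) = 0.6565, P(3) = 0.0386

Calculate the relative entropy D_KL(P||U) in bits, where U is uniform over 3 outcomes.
0.4827 bits

U(i) = 1/3 for all i

D_KL(P||U) = Σ P(x) log₂(P(x) / (1/3))
           = Σ P(x) log₂(P(x)) + log₂(3)
           = log₂(3) - H(P)

H(P) = -Σ P(x) log₂(P(x)):
  -P(1)·log₂(P(1)) = -(0.3049)·log₂(0.3049) = 0.52247
  -P(2)·log₂(P(2)) = -(0.6565)·log₂(0.6565) = 0.39858
  -P(3)·log₂(P(3)) = -(0.0386)·log₂(0.0386) = 0.18124
H(P) = 0.52247 + 0.39858 + 0.18124 = 1.10229 bits

log₂(3) = 1.58496 bits

D_KL(P||U) = 1.58496 - 1.10229 = 0.48267 ≈ 0.4827 bits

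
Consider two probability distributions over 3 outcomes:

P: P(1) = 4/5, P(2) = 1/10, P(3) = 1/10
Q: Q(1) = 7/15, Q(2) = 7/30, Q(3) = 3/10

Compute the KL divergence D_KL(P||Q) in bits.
0.3414 bits

D_KL(P||Q) = Σ P(x) log₂(P(x)/Q(x))

Computing term by term:
  P(1)·log₂(P(1)/Q(1)) = (4/5)·log₂((4/5)/(7/15)) = 0.62209
  P(2)·log₂(P(2)/Q(2)) = (1/10)·log₂((1/10)/(7/30)) = -0.12224
  P(3)·log₂(P(3)/Q(3)) = (1/10)·log₂((1/10)/(3/10)) = -0.15850

D_KL(P||Q) = 0.62209 - 0.12224 - 0.15850 = 0.34135 ≈ 0.3414 bits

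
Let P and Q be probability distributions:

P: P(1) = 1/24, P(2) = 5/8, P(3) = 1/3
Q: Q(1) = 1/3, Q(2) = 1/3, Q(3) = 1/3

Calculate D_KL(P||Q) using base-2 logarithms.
0.4418 bits

D_KL(P||Q) = Σ P(x) log₂(P(x)/Q(x))

Computing term by term:
  P(1)·log₂(P(1)/Q(1)) = (1/24)·log₂((1/24)/(1/3)) = -0.12500
  P(2)·log₂(P(2)/Q(2)) = (5/8)·log₂((5/8)/(1/3)) = 0.56681
  P(3)·log₂(P(3)/Q(3)) = (1/3)·log₂((1/3)/(1/3)) = 0.00000

D_KL(P||Q) = -0.12500 + 0.56681 + 0.00000 = 0.44181 ≈ 0.4418 bits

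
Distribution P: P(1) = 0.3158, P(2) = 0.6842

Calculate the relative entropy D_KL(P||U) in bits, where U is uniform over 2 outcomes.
0.1002 bits

U(i) = 1/2 for all i

D_KL(P||U) = Σ P(x) log₂(P(x) / (1/2))
           = Σ P(x) log₂(P(x)) + log₂(2)
           = log₂(2) - H(P)

H(P) = -Σ P(x) log₂(P(x)):
  -P(1)·log₂(P(1)) = -(0.3158)·log₂(0.3158) = 0.52515
  -P(2)·log₂(P(2)) = -(0.6842)·log₂(0.6842) = 0.37461
H(P) = 0.52515 + 0.37461 = 0.89976 bits

log₂(2) = 1.00000 bits

D_KL(P||U) = 1.00000 - 0.89976 = 0.10024 ≈ 0.1002 bits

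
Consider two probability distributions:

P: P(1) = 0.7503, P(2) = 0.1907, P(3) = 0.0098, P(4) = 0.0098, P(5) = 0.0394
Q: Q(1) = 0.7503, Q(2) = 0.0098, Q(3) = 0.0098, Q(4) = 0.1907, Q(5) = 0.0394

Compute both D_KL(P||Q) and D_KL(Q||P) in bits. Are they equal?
D_KL(P||Q) = 0.7747 bits, D_KL(Q||P) = 0.7747 bits. Yes, in this case they are equal (although KL divergence is not symmetric in general).

D_KL(P||Q) = Σ P(x) log₂(P(x)/Q(x))

Computing term by term:
  P(1)·log₂(P(1)/Q(1)) = 0.7503·log₂(0.7503/0.7503) = 0.00000
  P(2)·log₂(P(2)/Q(2)) = 0.1907·log₂(0.1907/0.0098) = 0.81665
  P(3)·log₂(P(3)/Q(3)) = 0.0098·log₂(0.0098/0.0098) = 0.00000
  P(4)·log₂(P(4)/Q(4)) = 0.0098·log₂(0.0098/0.1907) = -0.04197
  P(5)·log₂(P(5)/Q(5)) = 0.0394·log₂(0.0394/0.0394) = 0.00000

D_KL(P||Q) = 0.00000 + 0.81665 + 0.00000 - 0.04197 + 0.00000 = 0.77468 ≈ 0.7747 bits

D_KL(Q||P) = Σ Q(x) log₂(Q(x)/P(x))

Computing term by term:
  Q(1)·log₂(Q(1)/P(1)) = 0.7503·log₂(0.7503/0.7503) = 0.00000
  Q(2)·log₂(Q(2)/P(2)) = 0.0098·log₂(0.0098/0.1907) = -0.04197
  Q(3)·log₂(Q(3)/P(3)) = 0.0098·log₂(0.0098/0.0098) = 0.00000
  Q(4)·log₂(Q(4)/P(4)) = 0.1907·log₂(0.1907/0.0098) = 0.81665
  Q(5)·log₂(Q(5)/P(5)) = 0.0394·log₂(0.0394/0.0394) = 0.00000

D_KL(Q||P) = 0.00000 - 0.04197 + 0.00000 + 0.81665 + 0.00000 = 0.77468 ≈ 0.7747 bits

These ARE equal here. Q is P with outcomes relabeled (Q(2) = P(4), Q(4) = P(2)) by a relabeling that is its own inverse, so the two sums contain exactly the same terms in a different order. This is a special case — KL divergence is not symmetric in general: D_KL(P||Q) ≠ D_KL(Q||P) for most P, Q.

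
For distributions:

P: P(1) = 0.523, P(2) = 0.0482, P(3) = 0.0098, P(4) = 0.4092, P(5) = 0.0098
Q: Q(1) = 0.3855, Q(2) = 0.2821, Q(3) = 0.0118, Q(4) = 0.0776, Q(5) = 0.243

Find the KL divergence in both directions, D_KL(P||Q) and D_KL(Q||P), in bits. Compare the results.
D_KL(P||Q) = 1.0408 bits, D_KL(Q||P) = 1.4921 bits. D_KL(Q||P) is larger than D_KL(P||Q) by 0.4513 bits; the two directions differ.

D_KL(P||Q) = Σ P(x) log₂(P(x)/Q(x))

Computing term by term:
  P(1)·log₂(P(1)/Q(1)) = 0.523·log₂(0.523/0.3855) = 0.23016
  P(2)·log₂(P(2)/Q(2)) = 0.0482·log₂(0.0482/0.2821) = -0.12287
  P(3)·log₂(P(3)/Q(3)) = 0.0098·log₂(0.0098/0.0118) = -0.00263
  P(4)·log₂(P(4)/Q(4)) = 0.4092·log₂(0.4092/0.0776) = 0.98154
  P(5)·log₂(P(5)/Q(5)) = 0.0098·log₂(0.0098/0.243) = -0.04539

D_KL(P||Q) = 0.23016 - 0.12287 - 0.00263 + 0.98154 - 0.04539 = 1.04081 ≈ 1.0408 bits

D_KL(Q||P) = Σ Q(x) log₂(Q(x)/P(x))

Computing term by term:
  Q(1)·log₂(Q(1)/P(1)) = 0.3855·log₂(0.3855/0.523) = -0.16965
  Q(2)·log₂(Q(2)/P(2)) = 0.2821·log₂(0.2821/0.0482) = 0.71910
  Q(3)·log₂(Q(3)/P(3)) = 0.0118·log₂(0.0118/0.0098) = 0.00316
  Q(4)·log₂(Q(4)/P(4)) = 0.0776·log₂(0.0776/0.4092) = -0.18614
  Q(5)·log₂(Q(5)/P(5)) = 0.243·log₂(0.243/0.0098) = 1.12558

D_KL(Q||P) = -0.16965 + 0.71910 + 0.00316 - 0.18614 + 1.12558 = 1.49205 ≈ 1.4921 bits

These are NOT equal (difference: 0.4513 bits). KL divergence is asymmetric: D_KL(P||Q) ≠ D_KL(Q||P) in general.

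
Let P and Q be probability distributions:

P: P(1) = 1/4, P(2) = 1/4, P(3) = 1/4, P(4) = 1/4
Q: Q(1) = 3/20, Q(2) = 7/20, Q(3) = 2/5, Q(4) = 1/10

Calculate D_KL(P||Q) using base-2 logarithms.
0.2238 bits

D_KL(P||Q) = Σ P(x) log₂(P(x)/Q(x))

Computing term by term:
  P(1)·log₂(P(1)/Q(1)) = (1/4)·log₂((1/4)/(3/20)) = 0.18424
  P(2)·log₂(P(2)/Q(2)) = (1/4)·log₂((1/4)/(7/20)) = -0.12136
  P(3)·log₂(P(3)/Q(3)) = (1/4)·log₂((1/4)/(2/5)) = -0.16952
  P(4)·log₂(P(4)/Q(4)) = (1/4)·log₂((1/4)/(1/10)) = 0.33048

D_KL(P||Q) = 0.18424 - 0.12136 - 0.16952 + 0.33048 = 0.22384 ≈ 0.2238 bits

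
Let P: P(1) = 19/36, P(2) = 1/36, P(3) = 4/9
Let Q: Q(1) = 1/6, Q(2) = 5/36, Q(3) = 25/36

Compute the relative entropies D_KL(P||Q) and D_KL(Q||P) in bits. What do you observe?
D_KL(P||Q) = 0.5270 bits, D_KL(Q||P) = 0.4925 bits. The two directions give different values (D_KL(P||Q) exceeds D_KL(Q||P) by 0.0345 bits): KL divergence is asymmetric.

D_KL(P||Q) = Σ P(x) log₂(P(x)/Q(x))

Computing term by term:
  P(1)·log₂(P(1)/Q(1)) = (19/36)·log₂((19/36)/(1/6)) = 0.87768
  P(2)·log₂(P(2)/Q(2)) = (1/36)·log₂((1/36)/(5/36)) = -0.06450
  P(3)·log₂(P(3)/Q(3)) = (4/9)·log₂((4/9)/(25/36)) = -0.28616

D_KL(P||Q) = 0.87768 - 0.06450 - 0.28616 = 0.52702 ≈ 0.5270 bits

D_KL(Q||P) = Σ Q(x) log₂(Q(x)/P(x))

Computing term by term:
  Q(1)·log₂(Q(1)/P(1)) = (1/6)·log₂((1/6)/(19/36)) = -0.27716
  Q(2)·log₂(Q(2)/P(2)) = (5/36)·log₂((5/36)/(1/36)) = 0.32249
  Q(3)·log₂(Q(3)/P(3)) = (25/36)·log₂((25/36)/(4/9)) = 0.44712

D_KL(Q||P) = -0.27716 + 0.32249 + 0.44712 = 0.49245 ≈ 0.4925 bits

These are NOT equal (difference: 0.0345 bits). KL divergence is asymmetric: D_KL(P||Q) ≠ D_KL(Q||P) in general.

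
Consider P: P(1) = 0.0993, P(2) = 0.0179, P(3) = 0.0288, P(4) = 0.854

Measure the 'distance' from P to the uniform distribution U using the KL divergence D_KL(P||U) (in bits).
1.2234 bits

U(i) = 1/4 for all i

D_KL(P||U) = Σ P(x) log₂(P(x) / (1/4))
           = Σ P(x) log₂(P(x)) + log₂(4)
           = log₂(4) - H(P)

H(P) = -Σ P(x) log₂(P(x)):
  -P(1)·log₂(P(1)) = -(0.0993)·log₂(0.0993) = 0.33087
  -P(2)·log₂(P(2)) = -(0.0179)·log₂(0.0179) = 0.10389
  -P(3)·log₂(P(3)) = -(0.0288)·log₂(0.0288) = 0.14739
  -P(4)·log₂(P(4)) = -(0.854)·log₂(0.854) = 0.19445
H(P) = 0.33087 + 0.10389 + 0.14739 + 0.19445 = 0.77660 bits

log₂(4) = 2.00000 bits

D_KL(P||U) = 2.00000 - 0.77660 = 1.22340 ≈ 1.2234 bits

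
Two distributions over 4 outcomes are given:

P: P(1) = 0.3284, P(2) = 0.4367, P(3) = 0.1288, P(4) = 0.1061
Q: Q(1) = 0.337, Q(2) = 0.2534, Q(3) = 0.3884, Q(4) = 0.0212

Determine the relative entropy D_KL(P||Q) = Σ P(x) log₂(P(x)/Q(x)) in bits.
0.3721 bits

D_KL(P||Q) = Σ P(x) log₂(P(x)/Q(x))

Computing term by term:
  P(1)·log₂(P(1)/Q(1)) = 0.3284·log₂(0.3284/0.337) = -0.01225
  P(2)·log₂(P(2)/Q(2)) = 0.4367·log₂(0.4367/0.2534) = 0.34291
  P(3)·log₂(P(3)/Q(3)) = 0.1288·log₂(0.1288/0.3884) = -0.20510
  P(4)·log₂(P(4)/Q(4)) = 0.1061·log₂(0.1061/0.0212) = 0.24650

D_KL(P||Q) = -0.01225 + 0.34291 - 0.20510 + 0.24650 = 0.37206 ≈ 0.3721 bits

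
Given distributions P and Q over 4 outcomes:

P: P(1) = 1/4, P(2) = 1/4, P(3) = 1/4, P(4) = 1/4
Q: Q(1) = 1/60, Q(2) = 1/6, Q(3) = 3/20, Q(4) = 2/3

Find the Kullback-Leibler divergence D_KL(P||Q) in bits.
0.9534 bits

D_KL(P||Q) = Σ P(x) log₂(P(x)/Q(x))

Computing term by term:
  P(1)·log₂(P(1)/Q(1)) = (1/4)·log₂((1/4)/(1/60)) = 0.97672
  P(2)·log₂(P(2)/Q(2)) = (1/4)·log₂((1/4)/(1/6)) = 0.14624
  P(3)·log₂(P(3)/Q(3)) = (1/4)·log₂((1/4)/(3/20)) = 0.18424
  P(4)·log₂(P(4)/Q(4)) = (1/4)·log₂((1/4)/(2/3)) = -0.35376

D_KL(P||Q) = 0.97672 + 0.14624 + 0.18424 - 0.35376 = 0.95344 ≈ 0.9534 bits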